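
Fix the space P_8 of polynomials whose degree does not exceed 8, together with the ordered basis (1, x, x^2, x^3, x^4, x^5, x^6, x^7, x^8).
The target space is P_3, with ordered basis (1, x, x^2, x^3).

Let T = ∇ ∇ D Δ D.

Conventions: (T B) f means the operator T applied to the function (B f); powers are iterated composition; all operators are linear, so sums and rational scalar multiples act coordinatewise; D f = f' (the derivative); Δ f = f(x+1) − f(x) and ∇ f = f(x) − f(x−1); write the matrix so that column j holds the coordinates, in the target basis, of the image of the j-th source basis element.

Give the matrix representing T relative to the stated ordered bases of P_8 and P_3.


the matrix is [[0, 0, 0, 0, 0, 120, -360, 1260, -3360]; [0, 0, 0, 0, 0, 0, 720, -2520, 10080]; [0, 0, 0, 0, 0, 0, 0, 2520, -10080]; [0, 0, 0, 0, 0, 0, 0, 0, 6720]] (rows listed top to bottom)

image of 1: 0
image of x: 0
image of x^2: 0
image of x^3: 0
image of x^4: 0
image of x^5: 120
image of x^6: 720x - 360
image of x^7: 2520x^2 - 2520x + 1260
image of x^8: 6720x^3 - 10080x^2 + 10080x - 3360
each image's coordinates form column j of the matrix


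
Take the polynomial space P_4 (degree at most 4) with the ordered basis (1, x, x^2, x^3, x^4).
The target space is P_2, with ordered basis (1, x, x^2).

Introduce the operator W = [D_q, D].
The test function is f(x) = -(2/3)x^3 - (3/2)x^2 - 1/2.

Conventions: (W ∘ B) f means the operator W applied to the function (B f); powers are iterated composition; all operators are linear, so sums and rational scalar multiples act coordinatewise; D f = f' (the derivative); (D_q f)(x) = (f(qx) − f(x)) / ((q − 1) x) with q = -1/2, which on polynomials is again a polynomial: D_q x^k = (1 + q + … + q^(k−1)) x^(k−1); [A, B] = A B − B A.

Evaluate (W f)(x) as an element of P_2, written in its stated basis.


D f = -2x^2 - 3x
D_q D f = -x - 3
D_q f = -(1/2)x^2 - (3/4)x
D D_q f = -x - 3/4
[D_q, D] f = -9/4

the result is g(x) = -9/4


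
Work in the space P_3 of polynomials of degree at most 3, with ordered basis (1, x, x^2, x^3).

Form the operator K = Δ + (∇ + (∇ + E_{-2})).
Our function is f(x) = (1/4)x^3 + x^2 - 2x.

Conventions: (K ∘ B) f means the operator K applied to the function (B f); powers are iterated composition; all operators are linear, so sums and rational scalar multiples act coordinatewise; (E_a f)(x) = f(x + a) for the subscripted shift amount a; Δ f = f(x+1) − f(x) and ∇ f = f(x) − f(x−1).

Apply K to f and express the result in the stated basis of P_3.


g(x) = (1/4)x^3 + (7/4)x^2 + (9/4)x - 1/4

Δ f = (3/4)x^2 + (11/4)x - 3/4
∇ f = (3/4)x^2 + (5/4)x - 11/4
∇ f = (3/4)x^2 + (5/4)x - 11/4
E_{-2} f = (1/4)x^3 - (1/2)x^2 - 3x + 6
(∇ + E_{-2}) f = (1/4)x^3 + (1/4)x^2 - (7/4)x + 13/4
(∇ + (∇ + E_{-2})) f = (1/4)x^3 + x^2 - (1/2)x + 1/2
(Δ + (∇ + (∇ + E_{-2}))) f = (1/4)x^3 + (7/4)x^2 + (9/4)x - 1/4


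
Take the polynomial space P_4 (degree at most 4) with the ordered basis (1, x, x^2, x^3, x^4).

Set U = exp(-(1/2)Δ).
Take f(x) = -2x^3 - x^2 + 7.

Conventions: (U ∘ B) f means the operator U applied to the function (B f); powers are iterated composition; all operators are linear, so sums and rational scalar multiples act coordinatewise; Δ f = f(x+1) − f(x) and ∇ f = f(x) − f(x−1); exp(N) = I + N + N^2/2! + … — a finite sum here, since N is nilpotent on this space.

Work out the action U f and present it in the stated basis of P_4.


order-1 term: 3x^2 + 4x + 3/2
order-2 term: -(3/2)x - 7/4
order-3 term: 1/4
the series for exp(-(1/2)Δ) f terminates at order 3
exp(-(1/2)Δ) f = -2x^3 + 2x^2 + (5/2)x + 7

the result is g(x) = -2x^3 + 2x^2 + (5/2)x + 7


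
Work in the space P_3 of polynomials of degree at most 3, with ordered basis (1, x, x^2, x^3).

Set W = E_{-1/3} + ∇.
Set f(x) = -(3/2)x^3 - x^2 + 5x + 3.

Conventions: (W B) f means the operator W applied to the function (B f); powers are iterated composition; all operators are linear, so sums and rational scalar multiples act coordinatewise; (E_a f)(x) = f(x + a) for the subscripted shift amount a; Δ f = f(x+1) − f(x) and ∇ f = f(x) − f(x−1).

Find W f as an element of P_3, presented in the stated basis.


E_{-1/3} f = -(3/2)x^3 + (1/2)x^2 + (31/6)x + 23/18
∇ f = -(9/2)x^2 + (5/2)x + 9/2
(E_{-1/3} + ∇) f = -(3/2)x^3 - 4x^2 + (23/3)x + 52/9

the result is g(x) = -(3/2)x^3 - 4x^2 + (23/3)x + 52/9


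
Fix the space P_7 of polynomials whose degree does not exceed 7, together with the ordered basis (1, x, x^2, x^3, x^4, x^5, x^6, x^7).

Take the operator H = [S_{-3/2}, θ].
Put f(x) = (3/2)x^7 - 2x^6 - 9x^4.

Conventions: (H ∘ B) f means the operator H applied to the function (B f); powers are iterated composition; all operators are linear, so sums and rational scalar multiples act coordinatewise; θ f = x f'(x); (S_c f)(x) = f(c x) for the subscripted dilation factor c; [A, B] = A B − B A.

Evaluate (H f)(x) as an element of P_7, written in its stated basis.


θ f = (21/2)x^7 - 12x^6 - 36x^4
S_{-3/2} θ f = -(45927/256)x^7 - (2187/16)x^6 - (729/4)x^4
S_{-3/2} f = -(6561/256)x^7 - (729/32)x^6 - (729/16)x^4
θ S_{-3/2} f = -(45927/256)x^7 - (2187/16)x^6 - (729/4)x^4
[S_{-3/2}, θ] f = 0

g(x) = 0


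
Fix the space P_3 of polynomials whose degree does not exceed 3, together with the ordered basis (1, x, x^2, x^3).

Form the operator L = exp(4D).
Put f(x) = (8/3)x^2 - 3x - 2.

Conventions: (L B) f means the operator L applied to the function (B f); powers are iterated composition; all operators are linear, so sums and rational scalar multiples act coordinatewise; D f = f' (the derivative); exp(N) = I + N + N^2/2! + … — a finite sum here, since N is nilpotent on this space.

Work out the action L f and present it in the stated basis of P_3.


g(x) = (8/3)x^2 + (55/3)x + 86/3

order-1 term: (64/3)x - 12
order-2 term: 128/3
the series for exp(4D) f terminates at order 2
exp(4D) f = (8/3)x^2 + (55/3)x + 86/3


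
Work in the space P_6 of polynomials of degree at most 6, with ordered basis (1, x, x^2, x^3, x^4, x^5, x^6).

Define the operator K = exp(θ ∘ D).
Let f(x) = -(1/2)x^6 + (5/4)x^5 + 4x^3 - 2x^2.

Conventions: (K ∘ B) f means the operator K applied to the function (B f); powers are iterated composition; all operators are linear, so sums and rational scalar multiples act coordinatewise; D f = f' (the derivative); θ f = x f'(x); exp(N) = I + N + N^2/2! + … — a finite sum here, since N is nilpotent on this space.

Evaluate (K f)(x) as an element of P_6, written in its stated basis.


order-1 term: -15x^5 + 25x^4 + 24x^2 - 4x
order-2 term: -150x^4 + 150x^3 + 24x
order-3 term: -600x^3 + 300x^2
order-4 term: -900x^2 + 150x
order-5 term: -360x
the series for exp(θ ∘ D) f terminates at order 5
exp(θ ∘ D) f = -(1/2)x^6 - (55/4)x^5 - 125x^4 - 446x^3 - 578x^2 - 190x

the result is g(x) = -(1/2)x^6 - (55/4)x^5 - 125x^4 - 446x^3 - 578x^2 - 190x


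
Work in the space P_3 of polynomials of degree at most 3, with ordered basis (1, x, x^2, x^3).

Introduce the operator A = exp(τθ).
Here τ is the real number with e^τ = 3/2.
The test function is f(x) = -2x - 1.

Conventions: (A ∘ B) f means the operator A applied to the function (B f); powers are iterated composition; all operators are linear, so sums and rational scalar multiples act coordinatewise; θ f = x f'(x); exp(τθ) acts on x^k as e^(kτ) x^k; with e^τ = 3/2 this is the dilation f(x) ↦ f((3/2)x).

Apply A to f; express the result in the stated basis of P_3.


exp(τθ) x^k = e^(kτ) x^k; with e^τ = 3/2 this sends x^k to (3/2)^k x^k
x ↦ 3/2 x
applying this coordinatewise to f: exp(τθ) f = -3x - 1

the result is g(x) = -3x - 1


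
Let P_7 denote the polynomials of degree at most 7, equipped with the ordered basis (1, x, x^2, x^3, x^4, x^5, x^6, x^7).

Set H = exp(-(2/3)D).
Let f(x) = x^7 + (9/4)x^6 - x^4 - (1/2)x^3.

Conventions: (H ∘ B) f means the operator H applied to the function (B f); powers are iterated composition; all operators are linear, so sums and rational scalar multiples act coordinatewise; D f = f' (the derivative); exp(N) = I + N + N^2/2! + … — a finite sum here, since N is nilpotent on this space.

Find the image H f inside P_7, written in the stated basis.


order-1 term: -(14/3)x^6 - 9x^5 + (8/3)x^3 + x^2
order-2 term: (28/3)x^5 + 15x^4 - (8/3)x^2 - (2/3)x
order-3 term: -(280/27)x^4 - (40/3)x^3 + (32/27)x + 4/27
order-4 term: (560/81)x^3 + (20/3)x^2 - 16/81
order-5 term: -(224/81)x^2 - (16/9)x
order-6 term: (448/729)x + 16/81
order-7 term: -128/2187
the series for exp(-(2/3)D) f terminates at order 7
exp(-(2/3)D) f = x^7 - (29/12)x^6 + (1/3)x^5 + (98/27)x^4 - (689/162)x^3 + (181/81)x^2 - (470/729)x + 196/2187

the image equals g(x) = x^7 - (29/12)x^6 + (1/3)x^5 + (98/27)x^4 - (689/162)x^3 + (181/81)x^2 - (470/729)x + 196/2187


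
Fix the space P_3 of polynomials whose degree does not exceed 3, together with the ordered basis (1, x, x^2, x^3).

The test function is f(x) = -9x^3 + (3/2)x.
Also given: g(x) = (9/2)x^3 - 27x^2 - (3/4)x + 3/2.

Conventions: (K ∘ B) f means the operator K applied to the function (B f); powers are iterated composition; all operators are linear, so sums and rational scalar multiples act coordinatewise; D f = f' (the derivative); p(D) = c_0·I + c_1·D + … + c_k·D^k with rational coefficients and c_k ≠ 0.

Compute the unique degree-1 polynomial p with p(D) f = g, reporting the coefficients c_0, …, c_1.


D^0 f = -9x^3 + (3/2)x
D^1 f = -27x^2 + 3/2
matching coefficients of g against c_0 f + c_1 Df + … from the top degree down determines the c_i
solution: c_0 = -1/2, c_1 = 1

c_0 = -1/2, c_1 = 1


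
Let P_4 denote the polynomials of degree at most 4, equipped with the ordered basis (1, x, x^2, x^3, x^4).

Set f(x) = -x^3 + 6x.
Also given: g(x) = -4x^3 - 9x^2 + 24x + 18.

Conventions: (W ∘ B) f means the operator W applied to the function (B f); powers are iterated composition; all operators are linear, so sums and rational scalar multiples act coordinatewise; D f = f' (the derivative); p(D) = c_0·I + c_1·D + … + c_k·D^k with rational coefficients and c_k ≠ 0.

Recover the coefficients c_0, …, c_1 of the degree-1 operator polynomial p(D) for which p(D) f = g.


D^0 f = -x^3 + 6x
D^1 f = -3x^2 + 6
matching coefficients of g against c_0 f + c_1 Df + … from the top degree down determines the c_i
solution: c_0 = 4, c_1 = 3

p(D) = 4·I + 3·D, i.e. c_0 = 4, c_1 = 3


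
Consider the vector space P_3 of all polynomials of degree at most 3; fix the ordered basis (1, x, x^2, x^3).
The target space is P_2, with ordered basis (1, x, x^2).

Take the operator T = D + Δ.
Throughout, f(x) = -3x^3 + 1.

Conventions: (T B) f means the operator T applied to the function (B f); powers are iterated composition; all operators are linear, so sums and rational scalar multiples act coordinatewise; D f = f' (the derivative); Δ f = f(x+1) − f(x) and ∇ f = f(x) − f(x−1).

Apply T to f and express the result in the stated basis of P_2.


D f = -9x^2
Δ f = -9x^2 - 9x - 3
(D + Δ) f = -18x^2 - 9x - 3

g(x) = -18x^2 - 9x - 3


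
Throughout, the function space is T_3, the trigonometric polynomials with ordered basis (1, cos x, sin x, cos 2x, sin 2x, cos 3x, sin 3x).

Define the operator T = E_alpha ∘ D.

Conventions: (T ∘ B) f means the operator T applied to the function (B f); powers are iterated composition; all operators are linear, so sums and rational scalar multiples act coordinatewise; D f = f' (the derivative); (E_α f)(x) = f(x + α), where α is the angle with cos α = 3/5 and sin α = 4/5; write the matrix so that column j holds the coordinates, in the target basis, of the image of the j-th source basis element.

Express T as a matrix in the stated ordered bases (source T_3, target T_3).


image of 1: 0
image of cos x: -(4/5)cos x - (3/5)sin x
image of sin x: (3/5)cos x - (4/5)sin x
image of cos 2x: -(48/25)cos 2x + (14/25)sin 2x
image of sin 2x: -(14/25)cos 2x - (48/25)sin 2x
image of cos 3x: -(132/125)cos 3x + (351/125)sin 3x
image of sin 3x: -(351/125)cos 3x - (132/125)sin 3x
each image's coordinates form column j of the matrix

the matrix is [[0, 0, 0, 0, 0, 0, 0]; [0, -4/5, 3/5, 0, 0, 0, 0]; [0, -3/5, -4/5, 0, 0, 0, 0]; [0, 0, 0, -48/25, -14/25, 0, 0]; [0, 0, 0, 14/25, -48/25, 0, 0]; [0, 0, 0, 0, 0, -132/125, -351/125]; [0, 0, 0, 0, 0, 351/125, -132/125]] (rows listed top to bottom)


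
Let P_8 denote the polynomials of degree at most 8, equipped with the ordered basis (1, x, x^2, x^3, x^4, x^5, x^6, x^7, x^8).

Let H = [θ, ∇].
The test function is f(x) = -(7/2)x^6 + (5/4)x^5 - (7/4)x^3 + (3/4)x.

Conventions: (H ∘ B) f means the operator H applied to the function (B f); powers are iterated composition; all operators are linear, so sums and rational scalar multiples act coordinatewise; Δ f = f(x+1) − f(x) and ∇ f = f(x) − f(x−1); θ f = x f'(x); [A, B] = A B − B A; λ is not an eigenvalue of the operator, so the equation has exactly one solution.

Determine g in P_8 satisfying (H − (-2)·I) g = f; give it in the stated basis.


write g with unknown coordinates in the stated basis and equate coefficients in (H − (-2)·I) g = f
solving from the highest basis element down gives g = -(7/4)x^6 - (37/8)x^5 + (235/16)x^4 + (89/4)x^3 - (573/8)x^2 - (239/8)x + 435/8
check: H g = (21/2)x^5 - (235/8)x^4 - (185/4)x^3 + (573/4)x^2 + (121/2)x - 435/4
so H g − (-2)·g = -(7/2)x^6 + (5/4)x^5 - (7/4)x^3 + (3/4)x = f ✓

g(x) = -(7/4)x^6 - (37/8)x^5 + (235/16)x^4 + (89/4)x^3 - (573/8)x^2 - (239/8)x + 435/8


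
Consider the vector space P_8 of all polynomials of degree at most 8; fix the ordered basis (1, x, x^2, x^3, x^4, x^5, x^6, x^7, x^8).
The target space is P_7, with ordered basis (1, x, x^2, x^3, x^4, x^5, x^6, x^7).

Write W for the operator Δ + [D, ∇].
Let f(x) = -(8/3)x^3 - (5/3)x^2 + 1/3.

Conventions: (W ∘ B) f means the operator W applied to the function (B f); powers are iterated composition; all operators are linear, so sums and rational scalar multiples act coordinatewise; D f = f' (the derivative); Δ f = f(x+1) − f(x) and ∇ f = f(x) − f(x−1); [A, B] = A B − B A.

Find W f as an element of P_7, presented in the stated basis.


Δ f = -8x^2 - (34/3)x - 13/3
∇ f = -8x^2 + (14/3)x - 1
D ∇ f = -16x + 14/3
D f = -8x^2 - (10/3)x
∇ D f = -16x + 14/3
[D, ∇] f = 0
(Δ + [D, ∇]) f = -8x^2 - (34/3)x - 13/3

g(x) = -8x^2 - (34/3)x - 13/3


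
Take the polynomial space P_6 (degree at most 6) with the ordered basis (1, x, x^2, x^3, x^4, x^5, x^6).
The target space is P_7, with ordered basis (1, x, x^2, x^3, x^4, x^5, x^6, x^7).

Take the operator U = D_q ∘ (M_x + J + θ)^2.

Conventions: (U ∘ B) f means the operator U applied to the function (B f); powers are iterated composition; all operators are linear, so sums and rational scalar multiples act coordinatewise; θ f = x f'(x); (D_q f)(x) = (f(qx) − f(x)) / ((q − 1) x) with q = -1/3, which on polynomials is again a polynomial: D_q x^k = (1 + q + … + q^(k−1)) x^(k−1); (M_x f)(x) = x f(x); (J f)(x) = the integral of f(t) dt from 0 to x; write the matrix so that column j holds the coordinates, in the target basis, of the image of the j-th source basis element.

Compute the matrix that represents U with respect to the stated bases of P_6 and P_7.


the matrix is [[2, 1, 0, 0, 0, 0, 0]; [2, 3, 8/3, 0, 0, 0, 0]; [0, 14/9, 140/27, 7, 0, 0, 0]; [0, 0, 100/81, 175/27, 320/27, 0, 0]; [0, 0, 0, 61/54, 122/15, 1525/81, 0]; [0, 0, 0, 0, 1274/1215, 7007/729, 728/27]; [0, 0, 0, 0, 0, 2188/2187, 56888/5103]; [0, 0, 0, 0, 0, 0, 1640/1701]] (rows listed top to bottom)

image of 1: 2x + 2
image of x: (14/9)x^2 + 3x + 1
image of x^2: (100/81)x^3 + (140/27)x^2 + (8/3)x
image of x^3: (61/54)x^4 + (175/27)x^3 + 7x^2
image of x^4: (1274/1215)x^5 + (122/15)x^4 + (320/27)x^3
image of x^5: (2188/2187)x^6 + (7007/729)x^5 + (1525/81)x^4
image of x^6: (1640/1701)x^7 + (56888/5103)x^6 + (728/27)x^5
each image's coordinates form column j of the matrix


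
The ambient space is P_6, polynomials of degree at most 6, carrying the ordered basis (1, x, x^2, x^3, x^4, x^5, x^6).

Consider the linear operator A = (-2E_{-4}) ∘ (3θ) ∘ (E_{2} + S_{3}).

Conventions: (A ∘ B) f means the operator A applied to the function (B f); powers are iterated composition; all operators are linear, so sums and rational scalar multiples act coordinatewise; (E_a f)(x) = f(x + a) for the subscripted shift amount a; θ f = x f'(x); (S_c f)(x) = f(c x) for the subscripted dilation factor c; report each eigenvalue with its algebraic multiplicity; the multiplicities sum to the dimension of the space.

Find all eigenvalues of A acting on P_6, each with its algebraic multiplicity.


λ = -26280 (multiplicity 1), λ = -7320 (multiplicity 1), λ = -1968 (multiplicity 1), λ = -504 (multiplicity 1), λ = -120 (multiplicity 1), λ = -24 (multiplicity 1), λ = 0 (multiplicity 1)

image of 1: 0
image of x: -24x + 96
image of x^2: -120x^2 + 936x - 1824
image of x^3: -504x^3 + 5976x^2 - 23688x + 31392
image of x^4: -1968x^4 + 31344x^3 - 187488x^2 + 499008x - 498432
image of x^5: -7320x^5 + 146160x^4 - 1168080x^3 + 4669440x^2 - 9335520x + 7466880
image of x^6: -26280x^6 + 630360x^5 - 6301440x^4 + 33600960x^3 - 100791360x^2 + 161255808x - 107500032
the matrix is upper triangular; its diagonal is (0, -24, -120, -504, -1968, -7320, -26280)
for a triangular matrix the eigenvalues are the diagonal entries, with algebraic multiplicity their repetition count


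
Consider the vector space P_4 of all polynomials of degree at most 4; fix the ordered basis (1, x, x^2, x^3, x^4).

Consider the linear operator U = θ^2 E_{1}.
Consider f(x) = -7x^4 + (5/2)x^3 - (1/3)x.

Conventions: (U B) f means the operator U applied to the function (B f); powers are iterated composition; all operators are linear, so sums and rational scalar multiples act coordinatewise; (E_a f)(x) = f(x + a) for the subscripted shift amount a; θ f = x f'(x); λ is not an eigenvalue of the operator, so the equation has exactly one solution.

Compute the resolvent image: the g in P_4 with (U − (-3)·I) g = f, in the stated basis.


the result is g(x) = -(7/19)x^4 + (599/456)x^3 - (263/266)x^2 - (2627/12768)x

write g with unknown coordinates in the stated basis and equate coefficients in (U − (-3)·I) g = f
solving from the highest basis element down gives g = -(7/19)x^4 + (599/456)x^3 - (263/266)x^2 - (2627/12768)x
check: U g = -(112/19)x^4 - (219/152)x^3 + (789/266)x^2 + (3625/12768)x
so U g − (-3)·g = -7x^4 + (5/2)x^3 - (1/3)x = f ✓


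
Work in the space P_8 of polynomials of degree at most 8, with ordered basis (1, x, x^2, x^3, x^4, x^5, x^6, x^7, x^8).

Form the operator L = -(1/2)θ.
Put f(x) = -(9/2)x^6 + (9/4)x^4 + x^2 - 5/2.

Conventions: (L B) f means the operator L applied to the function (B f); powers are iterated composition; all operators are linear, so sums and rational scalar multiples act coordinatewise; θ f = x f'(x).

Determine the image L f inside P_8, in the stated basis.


g(x) = (27/2)x^6 - (9/2)x^4 - x^2

θ f = -27x^6 + 9x^4 + 2x^2
(-(1/2)θ) f = (27/2)x^6 - (9/2)x^4 - x^2


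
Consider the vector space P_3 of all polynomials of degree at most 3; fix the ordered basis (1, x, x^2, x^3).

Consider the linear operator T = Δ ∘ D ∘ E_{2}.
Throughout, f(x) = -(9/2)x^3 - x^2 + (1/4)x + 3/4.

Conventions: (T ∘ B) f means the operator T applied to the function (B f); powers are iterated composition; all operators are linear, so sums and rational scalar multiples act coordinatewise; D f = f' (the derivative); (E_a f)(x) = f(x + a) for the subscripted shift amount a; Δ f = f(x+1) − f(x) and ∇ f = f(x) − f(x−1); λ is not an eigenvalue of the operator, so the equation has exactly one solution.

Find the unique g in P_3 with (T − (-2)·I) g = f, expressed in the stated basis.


the result is g(x) = -(9/4)x^3 - (1/2)x^2 + (55/8)x + 71/4

write g with unknown coordinates in the stated basis and equate coefficients in (T − (-2)·I) g = f
solving from the highest basis element down gives g = -(9/4)x^3 - (1/2)x^2 + (55/8)x + 71/4
check: T g = -(27/2)x - 139/4
so T g − (-2)·g = -(9/2)x^3 - x^2 + (1/4)x + 3/4 = f ✓


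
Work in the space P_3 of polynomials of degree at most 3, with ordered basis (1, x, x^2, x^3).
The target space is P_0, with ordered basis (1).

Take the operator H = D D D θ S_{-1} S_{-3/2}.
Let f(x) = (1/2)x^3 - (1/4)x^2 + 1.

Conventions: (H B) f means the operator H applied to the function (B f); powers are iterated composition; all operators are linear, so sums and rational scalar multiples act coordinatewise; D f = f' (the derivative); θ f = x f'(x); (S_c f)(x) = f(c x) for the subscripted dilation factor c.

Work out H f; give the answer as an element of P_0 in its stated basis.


S_{-3/2} f = -(27/16)x^3 - (9/16)x^2 + 1
S_{-1} S_{-3/2} f = (27/16)x^3 - (9/16)x^2 + 1
θ S_{-1} S_{-3/2} f = (81/16)x^3 - (9/8)x^2
D (θ S_{-1} S_{-3/2}) f = (243/16)x^2 - (9/4)x
D D (θ S_{-1} S_{-3/2}) f = (243/8)x - 9/4
D D D (θ S_{-1} S_{-3/2}) f = 243/8

g(x) = 243/8


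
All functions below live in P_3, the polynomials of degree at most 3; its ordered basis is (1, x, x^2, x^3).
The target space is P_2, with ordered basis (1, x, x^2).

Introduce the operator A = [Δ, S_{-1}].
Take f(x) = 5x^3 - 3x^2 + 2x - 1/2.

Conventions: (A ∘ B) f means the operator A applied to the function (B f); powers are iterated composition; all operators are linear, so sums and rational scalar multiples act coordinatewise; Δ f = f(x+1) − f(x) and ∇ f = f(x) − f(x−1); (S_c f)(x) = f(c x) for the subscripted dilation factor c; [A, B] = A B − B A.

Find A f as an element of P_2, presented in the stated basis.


the result is g(x) = -30x^2 - 12x - 14

S_{-1} f = -5x^3 - 3x^2 - 2x - 1/2
Δ S_{-1} f = -15x^2 - 21x - 10
Δ f = 15x^2 + 9x + 4
S_{-1} Δ f = 15x^2 - 9x + 4
[Δ, S_{-1}] f = -30x^2 - 12x - 14


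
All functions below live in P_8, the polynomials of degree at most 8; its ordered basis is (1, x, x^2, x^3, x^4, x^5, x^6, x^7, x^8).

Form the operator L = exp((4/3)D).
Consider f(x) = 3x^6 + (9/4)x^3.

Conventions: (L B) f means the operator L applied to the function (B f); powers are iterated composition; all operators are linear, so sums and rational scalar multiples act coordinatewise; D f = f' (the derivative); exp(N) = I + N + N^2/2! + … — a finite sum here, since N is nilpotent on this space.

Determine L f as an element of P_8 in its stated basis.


the image equals g(x) = 3x^6 + 24x^5 + 80x^4 + (5201/36)x^3 + (1361/9)x^2 + (2372/27)x + 5392/243

order-1 term: 24x^5 + 9x^2
order-2 term: 80x^4 + 12x
order-3 term: (1280/9)x^3 + 16/3
order-4 term: (1280/9)x^2
order-5 term: (2048/27)x
order-6 term: 4096/243
the series for exp((4/3)D) f terminates at order 6
exp((4/3)D) f = 3x^6 + 24x^5 + 80x^4 + (5201/36)x^3 + (1361/9)x^2 + (2372/27)x + 5392/243


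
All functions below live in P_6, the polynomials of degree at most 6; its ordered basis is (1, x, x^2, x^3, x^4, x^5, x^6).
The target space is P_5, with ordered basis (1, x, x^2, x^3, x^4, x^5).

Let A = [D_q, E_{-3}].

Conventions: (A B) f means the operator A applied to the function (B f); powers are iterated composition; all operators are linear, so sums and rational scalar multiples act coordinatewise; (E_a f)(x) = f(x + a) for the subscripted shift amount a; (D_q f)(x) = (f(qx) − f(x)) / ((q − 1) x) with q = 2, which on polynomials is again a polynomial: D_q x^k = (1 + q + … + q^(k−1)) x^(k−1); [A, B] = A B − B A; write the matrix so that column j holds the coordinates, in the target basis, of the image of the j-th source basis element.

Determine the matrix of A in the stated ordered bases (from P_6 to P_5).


image of 1: 0
image of x: 0
image of x^2: 3
image of x^3: 15x - 36
image of x^4: 51x^2 - 243x + 297
image of x^5: 147x^3 - 1044x^2 + 2538x - 2106
image of x^6: 387x^4 - 3645x^3 + 13230x^2 - 21870x + 13851
each image's coordinates form column j of the matrix

the matrix is [[0, 0, 3, -36, 297, -2106, 13851]; [0, 0, 0, 15, -243, 2538, -21870]; [0, 0, 0, 0, 51, -1044, 13230]; [0, 0, 0, 0, 0, 147, -3645]; [0, 0, 0, 0, 0, 0, 387]; [0, 0, 0, 0, 0, 0, 0]] (rows listed top to bottom)


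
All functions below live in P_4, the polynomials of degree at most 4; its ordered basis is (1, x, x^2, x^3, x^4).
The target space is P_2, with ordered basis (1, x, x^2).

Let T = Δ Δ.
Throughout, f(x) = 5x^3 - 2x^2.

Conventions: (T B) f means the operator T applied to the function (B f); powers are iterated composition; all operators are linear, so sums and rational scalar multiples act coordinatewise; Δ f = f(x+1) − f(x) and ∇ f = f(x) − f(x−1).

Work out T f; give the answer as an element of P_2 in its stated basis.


g(x) = 30x + 26

Δ f = 15x^2 + 11x + 3
Δ Δ f = 30x + 26


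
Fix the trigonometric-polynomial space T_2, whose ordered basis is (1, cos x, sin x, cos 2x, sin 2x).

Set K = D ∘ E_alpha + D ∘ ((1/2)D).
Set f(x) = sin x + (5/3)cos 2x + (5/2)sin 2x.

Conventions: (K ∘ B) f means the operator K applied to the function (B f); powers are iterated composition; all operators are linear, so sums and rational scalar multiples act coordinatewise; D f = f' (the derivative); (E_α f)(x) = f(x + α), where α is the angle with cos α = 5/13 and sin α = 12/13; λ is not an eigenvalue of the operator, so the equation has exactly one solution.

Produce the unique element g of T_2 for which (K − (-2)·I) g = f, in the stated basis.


write g with unknown coordinates in the stated basis and equate coefficients in (K − (-2)·I) g = f
solving from the highest basis element down gives g = -(4/5)cos x + (6/5)sin x + (15/52)cos 2x - (115/78)sin 2x
check: K g = (8/5)cos x - (7/5)sin x + (85/78)cos 2x + (425/78)sin 2x
so K g − (-2)·g = sin x + (5/3)cos 2x + (5/2)sin 2x = f ✓

the result is g(x) = -(4/5)cos x + (6/5)sin x + (15/52)cos 2x - (115/78)sin 2x


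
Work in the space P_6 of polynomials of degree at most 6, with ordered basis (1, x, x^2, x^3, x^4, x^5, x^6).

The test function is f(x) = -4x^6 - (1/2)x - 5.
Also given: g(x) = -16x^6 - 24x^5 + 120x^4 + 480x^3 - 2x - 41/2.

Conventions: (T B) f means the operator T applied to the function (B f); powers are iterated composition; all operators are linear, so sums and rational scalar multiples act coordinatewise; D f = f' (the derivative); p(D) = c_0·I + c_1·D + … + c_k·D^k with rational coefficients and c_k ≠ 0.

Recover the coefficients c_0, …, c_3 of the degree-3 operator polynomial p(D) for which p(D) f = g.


c_0 = 4, c_1 = 1, c_2 = -1, c_3 = -1

D^0 f = -4x^6 - (1/2)x - 5
D^1 f = -24x^5 - 1/2
D^2 f = -120x^4
D^3 f = -480x^3
matching coefficients of g against c_0 f + c_1 Df + … from the top degree down determines the c_i
solution: c_0 = 4, c_1 = 1, c_2 = -1, c_3 = -1


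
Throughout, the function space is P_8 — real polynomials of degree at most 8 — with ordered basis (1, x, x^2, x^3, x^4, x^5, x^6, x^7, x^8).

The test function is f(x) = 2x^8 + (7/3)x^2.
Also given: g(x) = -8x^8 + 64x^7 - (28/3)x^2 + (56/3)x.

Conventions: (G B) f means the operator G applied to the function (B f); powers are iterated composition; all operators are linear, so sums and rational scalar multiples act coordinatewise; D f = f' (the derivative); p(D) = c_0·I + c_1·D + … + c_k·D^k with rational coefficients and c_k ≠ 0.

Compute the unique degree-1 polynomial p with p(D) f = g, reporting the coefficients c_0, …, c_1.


p(D) = -4·I + 4·D, i.e. c_0 = -4, c_1 = 4

D^0 f = 2x^8 + (7/3)x^2
D^1 f = 16x^7 + (14/3)x
matching coefficients of g against c_0 f + c_1 Df + … from the top degree down determines the c_i
solution: c_0 = -4, c_1 = 4


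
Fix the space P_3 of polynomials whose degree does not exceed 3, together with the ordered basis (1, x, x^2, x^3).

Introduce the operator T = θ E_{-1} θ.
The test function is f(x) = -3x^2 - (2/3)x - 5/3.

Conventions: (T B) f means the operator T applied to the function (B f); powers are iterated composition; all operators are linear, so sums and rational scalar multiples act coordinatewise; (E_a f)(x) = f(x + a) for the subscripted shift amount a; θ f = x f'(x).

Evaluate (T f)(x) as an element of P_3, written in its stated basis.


the result is g(x) = -12x^2 + (34/3)x

θ f = -6x^2 - (2/3)x
E_{-1} θ f = -6x^2 + (34/3)x - 16/3
θ E_{-1} θ f = -12x^2 + (34/3)x


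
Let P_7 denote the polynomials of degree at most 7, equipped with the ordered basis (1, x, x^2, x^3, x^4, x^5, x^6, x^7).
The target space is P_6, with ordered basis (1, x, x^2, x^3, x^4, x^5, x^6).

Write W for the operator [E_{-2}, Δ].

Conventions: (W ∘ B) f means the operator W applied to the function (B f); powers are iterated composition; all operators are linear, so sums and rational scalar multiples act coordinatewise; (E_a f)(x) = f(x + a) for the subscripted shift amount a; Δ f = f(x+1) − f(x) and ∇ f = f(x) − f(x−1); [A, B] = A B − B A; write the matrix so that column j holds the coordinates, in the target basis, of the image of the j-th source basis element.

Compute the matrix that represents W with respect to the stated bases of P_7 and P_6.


the matrix is [[0, 0, 0, 0, 0, 0, 0, 0]; [0, 0, 0, 0, 0, 0, 0, 0]; [0, 0, 0, 0, 0, 0, 0, 0]; [0, 0, 0, 0, 0, 0, 0, 0]; [0, 0, 0, 0, 0, 0, 0, 0]; [0, 0, 0, 0, 0, 0, 0, 0]; [0, 0, 0, 0, 0, 0, 0, 0]] (rows listed top to bottom)

image of 1: 0
image of x: 0
image of x^2: 0
image of x^3: 0
image of x^4: 0
image of x^5: 0
image of x^6: 0
image of x^7: 0
each image's coordinates form column j of the matrix


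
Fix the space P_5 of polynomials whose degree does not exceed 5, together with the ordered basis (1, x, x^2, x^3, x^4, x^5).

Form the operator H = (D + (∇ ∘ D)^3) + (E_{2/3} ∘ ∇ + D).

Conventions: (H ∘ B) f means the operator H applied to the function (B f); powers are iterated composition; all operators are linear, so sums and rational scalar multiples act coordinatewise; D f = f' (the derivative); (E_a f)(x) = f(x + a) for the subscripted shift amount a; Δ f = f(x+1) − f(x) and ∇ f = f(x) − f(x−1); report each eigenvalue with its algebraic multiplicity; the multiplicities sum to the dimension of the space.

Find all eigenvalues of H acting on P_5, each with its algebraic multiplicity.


λ = 0 (multiplicity 6)

image of 1: 0
image of x: 3
image of x^2: 6x + 1/3
image of x^3: 9x^2 + x + 1/3
image of x^4: 12x^3 + 2x^2 + (4/3)x + 5/27
image of x^5: 15x^4 + (10/3)x^3 + (10/3)x^2 + (25/27)x + 11/81
the matrix is upper triangular; its diagonal is (0, 0, 0, 0, 0, 0)
for a triangular matrix the eigenvalues are the diagonal entries, with algebraic multiplicity their repetition count


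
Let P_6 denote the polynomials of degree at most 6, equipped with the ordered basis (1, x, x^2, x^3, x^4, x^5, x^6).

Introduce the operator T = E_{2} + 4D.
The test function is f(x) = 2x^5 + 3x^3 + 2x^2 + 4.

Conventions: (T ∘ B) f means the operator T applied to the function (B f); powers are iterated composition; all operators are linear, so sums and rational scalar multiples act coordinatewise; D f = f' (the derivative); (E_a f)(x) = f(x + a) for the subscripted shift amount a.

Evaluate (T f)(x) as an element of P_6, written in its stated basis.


E_{2} f = 2x^5 + 20x^4 + 83x^3 + 180x^2 + 204x + 100
D f = 10x^4 + 9x^2 + 4x
(4D) f = 40x^4 + 36x^2 + 16x
(E_{2} + 4D) f = 2x^5 + 60x^4 + 83x^3 + 216x^2 + 220x + 100

the image equals g(x) = 2x^5 + 60x^4 + 83x^3 + 216x^2 + 220x + 100


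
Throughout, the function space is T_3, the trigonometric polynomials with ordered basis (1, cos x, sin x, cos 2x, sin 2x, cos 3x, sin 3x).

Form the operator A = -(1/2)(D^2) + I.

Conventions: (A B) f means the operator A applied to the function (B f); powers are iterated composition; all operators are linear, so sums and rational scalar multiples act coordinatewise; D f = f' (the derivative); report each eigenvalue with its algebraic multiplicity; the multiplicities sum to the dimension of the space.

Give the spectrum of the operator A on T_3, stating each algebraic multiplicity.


image of 1: 1
image of cos x: (3/2)cos x
image of sin x: (3/2)sin x
image of cos 2x: 3cos 2x
image of sin 2x: 3sin 2x
image of cos 3x: (11/2)cos 3x
image of sin 3x: (11/2)sin 3x
the matrix is diagonal; its diagonal is (1, 3/2, 3/2, 3, 3, 11/2, 11/2)
for a triangular matrix the eigenvalues are the diagonal entries, with algebraic multiplicity their repetition count

λ = 1 (multiplicity 1), λ = 3/2 (multiplicity 2), λ = 3 (multiplicity 2), λ = 11/2 (multiplicity 2)


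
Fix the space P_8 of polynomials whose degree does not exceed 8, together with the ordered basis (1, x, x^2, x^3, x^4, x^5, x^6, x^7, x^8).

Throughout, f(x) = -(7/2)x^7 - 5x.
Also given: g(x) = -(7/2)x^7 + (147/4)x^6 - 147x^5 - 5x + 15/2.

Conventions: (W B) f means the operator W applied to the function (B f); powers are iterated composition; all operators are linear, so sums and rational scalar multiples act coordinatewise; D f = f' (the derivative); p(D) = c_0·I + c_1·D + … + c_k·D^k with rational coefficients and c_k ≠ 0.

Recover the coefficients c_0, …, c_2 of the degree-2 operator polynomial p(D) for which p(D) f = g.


D^0 f = -(7/2)x^7 - 5x
D^1 f = -(49/2)x^6 - 5
D^2 f = -147x^5
matching coefficients of g against c_0 f + c_1 Df + … from the top degree down determines the c_i
solution: c_0 = 1, c_1 = -3/2, c_2 = 1

c_0 = 1, c_1 = -3/2, c_2 = 1


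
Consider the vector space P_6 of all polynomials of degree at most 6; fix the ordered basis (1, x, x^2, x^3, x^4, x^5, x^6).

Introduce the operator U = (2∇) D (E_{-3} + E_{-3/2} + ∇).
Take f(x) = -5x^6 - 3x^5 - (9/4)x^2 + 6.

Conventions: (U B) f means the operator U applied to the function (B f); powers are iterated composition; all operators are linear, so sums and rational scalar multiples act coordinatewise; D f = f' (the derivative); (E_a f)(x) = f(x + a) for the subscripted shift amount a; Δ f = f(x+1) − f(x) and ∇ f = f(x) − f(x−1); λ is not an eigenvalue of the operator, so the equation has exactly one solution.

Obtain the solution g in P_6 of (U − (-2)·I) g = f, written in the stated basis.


the image equals g(x) = -(5/2)x^6 - (3/2)x^5 + 150x^4 - 1290x^3 + (19851/8)x^2 + (36705/2)x - 952785/16

write g with unknown coordinates in the stated basis and equate coefficients in (U − (-2)·I) g = f
solving from the highest basis element down gives g = -(5/2)x^6 - (3/2)x^5 + 150x^4 - 1290x^3 + (19851/8)x^2 + (36705/2)x - 952785/16
check: U g = -300x^4 + 2580x^3 - 4965x^2 - 36705x + 952833/8
so U g − (-2)·g = -5x^6 - 3x^5 - (9/4)x^2 + 6 = f ✓


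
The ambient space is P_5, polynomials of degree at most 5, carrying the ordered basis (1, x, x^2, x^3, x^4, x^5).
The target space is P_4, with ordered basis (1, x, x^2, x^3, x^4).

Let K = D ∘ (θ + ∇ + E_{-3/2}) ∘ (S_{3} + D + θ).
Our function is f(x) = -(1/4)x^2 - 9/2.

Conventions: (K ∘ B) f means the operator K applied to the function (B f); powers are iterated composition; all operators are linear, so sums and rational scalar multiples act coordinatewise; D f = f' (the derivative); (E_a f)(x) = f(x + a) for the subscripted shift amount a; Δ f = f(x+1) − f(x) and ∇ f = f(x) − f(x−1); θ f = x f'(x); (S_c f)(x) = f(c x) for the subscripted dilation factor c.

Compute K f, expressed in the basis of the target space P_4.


the result is g(x) = -(33/2)x + 7/4

S_{3} f = -(9/4)x^2 - 9/2
D f = -(1/2)x
θ f = -(1/2)x^2
(S_{3} + D + θ) f = -(11/4)x^2 - (1/2)x - 9/2
θ (S_{3} + D + θ) f = -(11/2)x^2 - (1/2)x
∇ (S_{3} + D + θ) f = -(11/2)x + 9/4
E_{-3/2} (S_{3} + D + θ) f = -(11/4)x^2 + (31/4)x - 159/16
(θ + ∇ + E_{-3/2}) (S_{3} + D + θ) f = -(33/4)x^2 + (7/4)x - 123/16
D (θ + ∇ + E_{-3/2}) (S_{3} + D + θ) f = -(33/2)x + 7/4


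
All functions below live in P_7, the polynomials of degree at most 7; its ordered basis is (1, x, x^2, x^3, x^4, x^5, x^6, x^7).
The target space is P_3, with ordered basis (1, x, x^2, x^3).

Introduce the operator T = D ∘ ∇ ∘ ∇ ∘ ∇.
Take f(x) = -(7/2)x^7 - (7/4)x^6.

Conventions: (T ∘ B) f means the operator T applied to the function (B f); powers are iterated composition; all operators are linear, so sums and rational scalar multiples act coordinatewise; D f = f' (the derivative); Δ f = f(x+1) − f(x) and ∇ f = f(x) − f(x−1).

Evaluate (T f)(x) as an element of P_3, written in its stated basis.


the image equals g(x) = -2940x^3 + 12600x^2 - 20160x + 11655

∇ f = -(49/2)x^6 + 63x^5 - (385/4)x^4 + (175/2)x^3 - (189/4)x^2 + 14x - 7/4
∇ ∇ f = -147x^5 + (1365/2)x^4 - 1505x^3 + (3675/2)x^2 - 1204x + 665/2
∇ ∇ ∇ f = -735x^4 + 4200x^3 - 10080x^2 + 11655x - 5376
D (∇ ∘ ∇) ∇ f = -2940x^3 + 12600x^2 - 20160x + 11655


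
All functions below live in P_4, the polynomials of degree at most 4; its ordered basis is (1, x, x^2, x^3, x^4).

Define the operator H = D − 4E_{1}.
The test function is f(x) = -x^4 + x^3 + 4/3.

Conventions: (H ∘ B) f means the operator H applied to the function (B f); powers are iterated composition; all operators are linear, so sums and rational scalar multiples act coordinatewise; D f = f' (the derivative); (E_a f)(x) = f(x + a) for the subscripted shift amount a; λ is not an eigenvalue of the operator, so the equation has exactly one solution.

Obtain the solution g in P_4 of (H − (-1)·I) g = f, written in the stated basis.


the image equals g(x) = (1/3)x^4 - (5/3)x^3 + (7/3)x^2 + (2/9)x - 2

write g with unknown coordinates in the stated basis and equate coefficients in (H − (-1)·I) g = f
solving from the highest basis element down gives g = (1/3)x^4 - (5/3)x^3 + (7/3)x^2 + (2/9)x - 2
check: H g = -(4/3)x^4 + (8/3)x^3 - (7/3)x^2 - (2/9)x + 10/3
so H g − (-1)·g = -x^4 + x^3 + 4/3 = f ✓


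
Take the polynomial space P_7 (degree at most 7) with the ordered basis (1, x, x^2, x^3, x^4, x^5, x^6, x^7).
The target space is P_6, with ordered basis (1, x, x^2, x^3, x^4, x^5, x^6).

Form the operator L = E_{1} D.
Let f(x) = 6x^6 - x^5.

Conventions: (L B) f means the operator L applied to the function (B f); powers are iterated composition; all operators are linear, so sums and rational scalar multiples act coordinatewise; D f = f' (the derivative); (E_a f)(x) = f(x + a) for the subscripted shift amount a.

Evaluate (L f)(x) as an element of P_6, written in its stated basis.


the image equals g(x) = 36x^5 + 175x^4 + 340x^3 + 330x^2 + 160x + 31

D f = 36x^5 - 5x^4
E_{1} D f = 36x^5 + 175x^4 + 340x^3 + 330x^2 + 160x + 31


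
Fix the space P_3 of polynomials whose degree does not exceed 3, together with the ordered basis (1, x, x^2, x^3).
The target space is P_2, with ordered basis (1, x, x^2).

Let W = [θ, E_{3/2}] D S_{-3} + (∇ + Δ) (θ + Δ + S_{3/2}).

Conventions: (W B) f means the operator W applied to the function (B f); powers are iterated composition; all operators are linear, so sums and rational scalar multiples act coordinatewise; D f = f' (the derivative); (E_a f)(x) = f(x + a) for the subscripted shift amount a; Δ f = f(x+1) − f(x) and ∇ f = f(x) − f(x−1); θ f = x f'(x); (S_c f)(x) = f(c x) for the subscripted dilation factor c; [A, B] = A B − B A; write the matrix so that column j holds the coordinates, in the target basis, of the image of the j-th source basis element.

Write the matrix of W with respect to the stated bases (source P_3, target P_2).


image of 1: 0
image of x: 5
image of x^2: 17x - 23
image of x^3: (153/4)x^2 + 255x + 1533/4
each image's coordinates form column j of the matrix

the matrix is [[0, 5, -23, 1533/4]; [0, 0, 17, 255]; [0, 0, 0, 153/4]] (rows listed top to bottom)


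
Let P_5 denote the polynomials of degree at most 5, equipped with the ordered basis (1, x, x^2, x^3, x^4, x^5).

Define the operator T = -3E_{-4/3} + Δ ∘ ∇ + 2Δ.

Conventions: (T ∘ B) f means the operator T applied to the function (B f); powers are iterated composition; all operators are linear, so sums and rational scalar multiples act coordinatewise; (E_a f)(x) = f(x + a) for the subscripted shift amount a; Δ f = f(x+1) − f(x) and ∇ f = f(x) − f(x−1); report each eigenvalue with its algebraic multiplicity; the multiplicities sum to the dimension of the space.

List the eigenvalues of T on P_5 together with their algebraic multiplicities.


image of 1: -3
image of x: -3x + 6
image of x^2: -3x^2 + 12x - 4/3
image of x^3: -3x^3 + 18x^2 - 4x + 82/9
image of x^4: -3x^4 + 24x^3 - 8x^2 + (328/9)x - 148/27
image of x^5: -3x^5 + 30x^4 - (40/3)x^3 + (820/9)x^2 - (740/27)x + 1186/81
the matrix is upper triangular; its diagonal is (-3, -3, -3, -3, -3, -3)
for a triangular matrix the eigenvalues are the diagonal entries, with algebraic multiplicity their repetition count

λ = -3 (multiplicity 6)
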